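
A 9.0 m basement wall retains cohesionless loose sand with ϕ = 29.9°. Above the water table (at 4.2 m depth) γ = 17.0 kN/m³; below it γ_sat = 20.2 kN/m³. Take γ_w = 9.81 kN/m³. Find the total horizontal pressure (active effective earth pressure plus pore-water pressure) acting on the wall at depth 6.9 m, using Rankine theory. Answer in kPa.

59.8 kPa

K_a = (1 − sin φ)/(1 + sin φ) = 0.3347.
γ' = 20.2 − 9.81 = 10.39 kN/m³.
Effective vertical stress at 6.9 m: σ'_v = 17.0×4.2 + 10.39×2.70 = 99.45 kPa.
σ'_h = K_a σ'_v = 0.3347 × 99.45 = 33.28 kPa; u = γ_w × 2.70 = 26.49 kPa.
Total σ_h = 33.28 + 26.49 = 59.77 kPa.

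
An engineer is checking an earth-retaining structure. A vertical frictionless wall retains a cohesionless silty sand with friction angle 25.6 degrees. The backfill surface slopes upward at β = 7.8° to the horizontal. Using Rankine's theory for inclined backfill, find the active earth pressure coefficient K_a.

0.411

K_a = cos β · (cos β − √(cos²β − cos²φ)) / (cos β + √(cos²β − cos²φ)).
cos β = 0.9907, cos φ = 0.9018, √(cos²β − cos²φ) = 0.4102.
K_a = 0.9907 × (0.9907 − 0.4102)/(0.9907 + 0.4102) = 0.4105.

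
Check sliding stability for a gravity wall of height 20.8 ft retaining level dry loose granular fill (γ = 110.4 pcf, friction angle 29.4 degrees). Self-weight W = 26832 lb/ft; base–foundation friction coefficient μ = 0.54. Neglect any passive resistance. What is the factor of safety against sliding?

K_a = tan²(45° − 29.4°/2) = 0.3415.
P_a = ½K_aγH² = 0.5×0.3415×110.4×20.8² = 8155 lb/ft, acting at H/3 = 6.933 ft above the base.
FS_sliding = μW / P_a = 0.54×26832 / 8155 = 1.777.

1.78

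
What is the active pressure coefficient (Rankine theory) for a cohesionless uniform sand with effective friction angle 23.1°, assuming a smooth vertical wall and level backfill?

0.436

K_a = (1 − sin φ)/(1 + sin φ) = (1 − sin 23.1°)/(1 + sin 23.1°) = 0.4364.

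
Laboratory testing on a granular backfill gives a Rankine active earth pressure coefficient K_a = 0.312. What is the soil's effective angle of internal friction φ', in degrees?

31.6°

K_a = tan²(45° − φ/2) ⇒ 45° − φ/2 = arctan(√0.312) = 29.19°.
φ = 2(45° − 29.19°) = 31.63°.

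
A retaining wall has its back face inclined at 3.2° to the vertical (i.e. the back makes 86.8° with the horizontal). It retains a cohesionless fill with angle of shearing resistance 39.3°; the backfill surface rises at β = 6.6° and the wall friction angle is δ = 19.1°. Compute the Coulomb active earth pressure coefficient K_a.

K_a = sin²(α+φ) / [sin²α · sin(α−δ) · (1 + √{sin(φ+δ)sin(φ−β) / (sin(α−δ)sin(α+β))})²].
With α = 86.8°, φ = 39.3°, δ = 19.1°, β = 6.6°: K_a = 0.2432.

0.243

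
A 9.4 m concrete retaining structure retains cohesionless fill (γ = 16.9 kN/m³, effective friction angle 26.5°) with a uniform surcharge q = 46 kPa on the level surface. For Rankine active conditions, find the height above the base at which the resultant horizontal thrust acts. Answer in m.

3.71 m

K_a = 0.3829.
Triangular part P₁ = ½K_aγH² = 285.9 at H/3 = 3.133 m; rectangular part P₂ = K_a q H = 165.6 at H/2 = 4.700 m.
ȳ = (P₁·3.133 + P₂·4.700)/(P₁+P₂) = 3.708 m.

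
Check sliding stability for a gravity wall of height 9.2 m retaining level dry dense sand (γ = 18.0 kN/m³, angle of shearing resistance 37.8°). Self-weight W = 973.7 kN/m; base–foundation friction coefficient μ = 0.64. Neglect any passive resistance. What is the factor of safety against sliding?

K_a = tan²(45° − 37.8°/2) = 0.2400.
P_a = ½K_aγH² = 0.5×0.2400×18.0×9.2² = 182.8 kN/m, acting at H/3 = 3.067 m above the base.
FS_sliding = μW / P_a = 0.64×973.7 / 182.8 = 3.409.

3.41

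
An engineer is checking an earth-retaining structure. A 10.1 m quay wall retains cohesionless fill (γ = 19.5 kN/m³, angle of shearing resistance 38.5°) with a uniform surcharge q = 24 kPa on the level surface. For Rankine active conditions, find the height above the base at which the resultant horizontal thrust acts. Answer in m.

K_a = 0.2327.
Triangular part P₁ = ½K_aγH² = 231.4 at H/3 = 3.367 m; rectangular part P₂ = K_a q H = 56.40 at H/2 = 5.050 m.
ȳ = (P₁·3.367 + P₂·5.050)/(P₁+P₂) = 3.697 m.

3.70 m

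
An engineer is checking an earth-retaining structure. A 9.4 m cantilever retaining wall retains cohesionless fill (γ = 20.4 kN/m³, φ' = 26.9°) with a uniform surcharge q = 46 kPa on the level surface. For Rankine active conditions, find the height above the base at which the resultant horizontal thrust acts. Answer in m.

3.64 m

K_a = 0.3770.
Triangular part P₁ = ½K_aγH² = 339.8 at H/3 = 3.133 m; rectangular part P₂ = K_a q H = 163.0 at H/2 = 4.700 m.
ȳ = (P₁·3.133 + P₂·4.700)/(P₁+P₂) = 3.641 m.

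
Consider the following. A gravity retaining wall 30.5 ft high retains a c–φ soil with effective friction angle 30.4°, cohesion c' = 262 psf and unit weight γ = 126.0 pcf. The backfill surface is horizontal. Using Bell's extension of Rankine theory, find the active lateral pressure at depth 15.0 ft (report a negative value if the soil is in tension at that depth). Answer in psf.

320 psf

K_a = (1 − sin φ)/(1 + sin φ) = 0.3280.
σ_a = K_a γ z − 2c√K_a = 0.3280×126.0×15.0 − 2×262×0.5727 = 319.8 psf.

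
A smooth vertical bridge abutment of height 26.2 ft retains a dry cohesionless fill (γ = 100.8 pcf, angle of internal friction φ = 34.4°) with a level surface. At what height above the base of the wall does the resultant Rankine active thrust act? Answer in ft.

8.73 ft

K_a = 0.2780.
The pressure distribution is triangular, so the resultant acts at H/3 above the base = 26.2/3 = 8.733 ft.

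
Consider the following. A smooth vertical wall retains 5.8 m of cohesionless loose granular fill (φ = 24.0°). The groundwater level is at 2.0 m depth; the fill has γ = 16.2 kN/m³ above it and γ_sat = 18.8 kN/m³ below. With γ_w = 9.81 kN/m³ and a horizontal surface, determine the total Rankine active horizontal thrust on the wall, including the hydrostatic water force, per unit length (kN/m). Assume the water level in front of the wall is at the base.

164 kN/m

K_a = tan²(45° − φ/2) = 0.4217.
γ' = 18.8 − 9.81 = 8.990 kN/m³. Depth below WT = 3.8 m.
σ'_h at WT = K_a γ d_w = 13.66 kPa; at base = 13.66 + K_a γ' × 3.8 = 28.07 kPa.
P₁ (0–2.0 m) = ½×13.66×2.0 = 13.66. P₂ (2.0–5.8 m) = ½(13.66+28.07)×3.8 = 79.30.
P_w = ½ γ_w h₂² = 0.5×9.81×3.8² = 70.83. Total = 13.66+79.30+70.83 = 163.8 kN/m.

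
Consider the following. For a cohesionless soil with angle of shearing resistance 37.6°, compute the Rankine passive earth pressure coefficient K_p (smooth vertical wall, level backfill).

K_p = (1 + sin φ)/(1 − sin φ) = tan²(45° + 37.6°/2) = 4.130.

4.13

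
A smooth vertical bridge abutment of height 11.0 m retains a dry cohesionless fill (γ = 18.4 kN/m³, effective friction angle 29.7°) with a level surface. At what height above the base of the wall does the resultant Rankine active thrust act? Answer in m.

K_a = 0.3374.
The pressure distribution is triangular, so the resultant acts at H/3 above the base = 11.0/3 = 3.667 m.

3.67 m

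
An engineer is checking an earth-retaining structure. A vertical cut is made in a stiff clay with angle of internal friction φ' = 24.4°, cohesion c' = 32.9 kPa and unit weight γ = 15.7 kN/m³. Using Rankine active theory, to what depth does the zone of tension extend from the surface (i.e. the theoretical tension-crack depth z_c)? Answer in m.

6.50 m

K_a = tan²(45° − 24.4°/2) = 0.4153; √K_a = 0.6445.
The active pressure is zero where K_a γ z = 2c√K_a, so z_c = 2c/(γ√K_a) = 2×32.9/(15.7×0.6445) = 6.503 m.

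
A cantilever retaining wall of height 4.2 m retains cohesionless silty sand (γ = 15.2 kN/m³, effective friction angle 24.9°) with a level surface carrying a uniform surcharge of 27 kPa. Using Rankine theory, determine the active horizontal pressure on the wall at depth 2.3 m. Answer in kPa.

K_a = (1 − sin φ)/(1 + sin φ) = 0.4074.
σ_v = γz + q = 15.2 × 2.3 + 27 = 61.96 kPa.
σ_h = K_a σ_v = 0.4074 × 61.96 = 25.24 kPa.

25.2 kPa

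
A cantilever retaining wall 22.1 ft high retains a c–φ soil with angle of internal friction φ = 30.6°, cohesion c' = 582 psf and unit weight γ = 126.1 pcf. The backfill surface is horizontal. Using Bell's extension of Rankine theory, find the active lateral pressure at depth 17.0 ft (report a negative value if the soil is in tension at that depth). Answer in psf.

33.5 psf

K_a = (1 − sin φ)/(1 + sin φ) = 0.3253.
σ_a = K_a γ z − 2c√K_a = 0.3253×126.1×17.0 − 2×582×0.5704 = 33.51 psf.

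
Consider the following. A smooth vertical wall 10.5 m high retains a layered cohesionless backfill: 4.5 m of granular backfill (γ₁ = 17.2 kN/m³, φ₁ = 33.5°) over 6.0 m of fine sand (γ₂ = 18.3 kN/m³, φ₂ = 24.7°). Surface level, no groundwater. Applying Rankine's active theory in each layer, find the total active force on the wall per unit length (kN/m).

376 kN/m

K_a1 = tan²(45°−33.5°/2) = 0.2887; K_a2 = tan²(45°−24.7°/2) = 0.4106.
Layer 1: σ at base = K_a1 γ₁ h₁ = 22.35 kPa; P₁ = ½×22.35×4.5 = 50.28.
Layer 2: σ_v at top = γ₁h₁ = 77.40; σ_h top = K_a2×77.40 = 31.78; σ_h base = K_a2×(77.40+18.3×6.0) = 76.86.
P₂ = ½(31.78+76.86)×6.0 = 325.9. Total P_a = 50.28+325.9 = 376.2 kN/m.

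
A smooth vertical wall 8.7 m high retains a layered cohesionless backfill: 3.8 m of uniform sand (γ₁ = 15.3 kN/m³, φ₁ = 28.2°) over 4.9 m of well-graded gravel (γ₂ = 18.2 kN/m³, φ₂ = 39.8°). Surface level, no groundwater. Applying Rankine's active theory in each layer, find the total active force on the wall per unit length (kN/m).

K_a1 = tan²(45°−28.2°/2) = 0.3582; K_a2 = tan²(45°−39.8°/2) = 0.2194.
Layer 1: σ at base = K_a1 γ₁ h₁ = 20.83 kPa; P₁ = ½×20.83×3.8 = 39.57.
Layer 2: σ_v at top = γ₁h₁ = 58.14; σ_h top = K_a2×58.14 = 12.76; σ_h base = K_a2×(58.14+18.2×4.9) = 32.33.
P₂ = ½(12.76+32.33)×4.9 = 110.5. Total P_a = 39.57+110.5 = 150.0 kN/m.

150 kN/m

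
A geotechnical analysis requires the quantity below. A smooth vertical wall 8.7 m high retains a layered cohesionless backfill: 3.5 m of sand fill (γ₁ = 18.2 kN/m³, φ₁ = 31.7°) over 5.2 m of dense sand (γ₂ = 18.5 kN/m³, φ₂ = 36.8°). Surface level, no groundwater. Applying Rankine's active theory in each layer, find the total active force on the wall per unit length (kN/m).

K_a1 = tan²(45°−31.7°/2) = 0.3111; K_a2 = tan²(45°−36.8°/2) = 0.2508.
Layer 1: σ at base = K_a1 γ₁ h₁ = 19.82 kPa; P₁ = ½×19.82×3.5 = 34.68.
Layer 2: σ_v at top = γ₁h₁ = 63.70; σ_h top = K_a2×63.70 = 15.97; σ_h base = K_a2×(63.70+18.5×5.2) = 40.10.
P₂ = ½(15.97+40.10)×5.2 = 145.8. Total P_a = 34.68+145.8 = 180.5 kN/m.

180 kN/m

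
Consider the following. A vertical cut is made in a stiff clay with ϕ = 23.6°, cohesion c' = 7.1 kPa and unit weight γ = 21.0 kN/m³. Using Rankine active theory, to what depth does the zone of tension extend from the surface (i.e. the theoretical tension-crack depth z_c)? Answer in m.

K_a = tan²(45° − 23.6°/2) = 0.4282; √K_a = 0.6544.
The active pressure is zero where K_a γ z = 2c√K_a, so z_c = 2c/(γ√K_a) = 2×7.1/(21.0×0.6544) = 1.033 m.

1.03 m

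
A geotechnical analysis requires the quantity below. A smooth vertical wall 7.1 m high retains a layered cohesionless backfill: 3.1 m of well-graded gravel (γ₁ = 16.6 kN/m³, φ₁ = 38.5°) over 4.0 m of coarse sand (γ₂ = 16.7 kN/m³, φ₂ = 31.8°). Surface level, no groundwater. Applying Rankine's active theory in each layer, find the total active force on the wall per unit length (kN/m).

124 kN/m

K_a1 = tan²(45°−38.5°/2) = 0.2327; K_a2 = tan²(45°−31.8°/2) = 0.3098.
Layer 1: σ at base = K_a1 γ₁ h₁ = 11.97 kPa; P₁ = ½×11.97×3.1 = 18.56.
Layer 2: σ_v at top = γ₁h₁ = 51.46; σ_h top = K_a2×51.46 = 15.94; σ_h base = K_a2×(51.46+16.7×4.0) = 36.64.
P₂ = ½(15.94+36.64)×4.0 = 105.2. Total P_a = 18.56+105.2 = 123.7 kN/m.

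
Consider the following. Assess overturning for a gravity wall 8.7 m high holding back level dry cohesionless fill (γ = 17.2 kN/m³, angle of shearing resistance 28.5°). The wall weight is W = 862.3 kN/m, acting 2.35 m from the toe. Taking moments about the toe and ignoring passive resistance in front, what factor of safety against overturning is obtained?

3.03

K_a = tan²(45° − 28.5°/2) = 0.3540.
P_a = ½K_aγH² = 0.5×0.3540×17.2×8.7² = 230.4 kN/m, acting at H/3 = 2.900 m above the base.
Overturning moment M_o = P_a × H/3 = 230.4 × 2.900 = 668.2.
Resisting moment M_r = W × 2.35 = 862.3 × 2.35 = 2026.
FS_overturning = M_r/M_o = 2026/668.2 = 3.033.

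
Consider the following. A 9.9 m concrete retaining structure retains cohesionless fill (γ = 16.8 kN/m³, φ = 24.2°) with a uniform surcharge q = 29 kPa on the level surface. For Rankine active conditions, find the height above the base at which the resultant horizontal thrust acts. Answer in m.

K_a = 0.4185.
Triangular part P₁ = ½K_aγH² = 344.6 at H/3 = 3.300 m; rectangular part P₂ = K_a q H = 120.2 at H/2 = 4.950 m.
ȳ = (P₁·3.300 + P₂·4.950)/(P₁+P₂) = 3.727 m.

3.73 m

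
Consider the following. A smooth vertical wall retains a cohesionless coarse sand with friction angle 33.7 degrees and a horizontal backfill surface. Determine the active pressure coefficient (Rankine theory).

K_a = tan²(45° − φ/2) = tan²(28.15°) = 0.2863.

0.286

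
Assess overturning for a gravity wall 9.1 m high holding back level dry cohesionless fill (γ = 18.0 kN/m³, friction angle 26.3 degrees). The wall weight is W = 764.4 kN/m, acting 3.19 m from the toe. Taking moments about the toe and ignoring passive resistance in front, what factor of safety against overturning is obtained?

K_a = tan²(45° − 26.3°/2) = 0.3859.
P_a = ½K_aγH² = 0.5×0.3859×18.0×9.1² = 287.6 kN/m, acting at H/3 = 3.033 m above the base.
Overturning moment M_o = P_a × H/3 = 287.6 × 3.033 = 872.5.
Resisting moment M_r = W × 3.19 = 764.4 × 3.19 = 2438.
FS_overturning = M_r/M_o = 2438/872.5 = 2.795.

2.79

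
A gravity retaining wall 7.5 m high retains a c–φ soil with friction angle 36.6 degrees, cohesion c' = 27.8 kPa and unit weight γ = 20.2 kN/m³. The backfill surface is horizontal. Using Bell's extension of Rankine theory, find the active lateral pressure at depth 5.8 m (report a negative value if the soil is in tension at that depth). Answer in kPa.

K_a = (1 − sin φ)/(1 + sin φ) = 0.2530.
σ_a = K_a γ z − 2c√K_a = 0.2530×20.2×5.8 − 2×27.8×0.5029 = 1.672 kPa.

1.67 kPa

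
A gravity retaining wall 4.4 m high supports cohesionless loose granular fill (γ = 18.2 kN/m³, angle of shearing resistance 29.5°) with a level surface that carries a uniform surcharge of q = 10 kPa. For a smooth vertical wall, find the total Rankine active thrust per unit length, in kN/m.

74.9 kN/m

K_a = tan²(45° − φ/2) = 0.3401.
Soil triangle: ½ K_a γ H² = 0.5×0.3401×18.2×4.4² = 59.92 kN/m.
Surcharge rectangle: K_a q H = 0.3401×10×4.4 = 14.96 kN/m.
Total = 59.92 + 14.96 = 74.88 kN/m.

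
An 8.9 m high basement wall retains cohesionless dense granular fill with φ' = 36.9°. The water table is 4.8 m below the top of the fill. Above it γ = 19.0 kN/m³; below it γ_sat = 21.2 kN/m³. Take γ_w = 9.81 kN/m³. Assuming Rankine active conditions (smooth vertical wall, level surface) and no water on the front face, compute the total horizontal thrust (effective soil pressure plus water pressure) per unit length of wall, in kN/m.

254 kN/m

K_a = tan²(45° − φ/2) = 0.2497.
γ' = 21.2 − 9.81 = 11.39 kN/m³. Depth below WT = 4.1 m.
σ'_h at WT = K_a γ d_w = 22.77 kPa; at base = 22.77 + K_a γ' × 4.1 = 34.43 kPa.
P₁ (0–4.8 m) = ½×22.77×4.8 = 54.65. P₂ (4.8–8.9 m) = ½(22.77+34.43)×4.1 = 117.3.
P_w = ½ γ_w h₂² = 0.5×9.81×4.1² = 82.45. Total = 54.65+117.3+82.45 = 254.4 kN/m.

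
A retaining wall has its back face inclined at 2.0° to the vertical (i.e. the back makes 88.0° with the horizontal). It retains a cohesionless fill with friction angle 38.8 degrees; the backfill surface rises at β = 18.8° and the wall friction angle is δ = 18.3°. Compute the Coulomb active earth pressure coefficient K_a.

0.279

K_a = sin²(α+φ) / [sin²α · sin(α−δ) · (1 + √{sin(φ+δ)sin(φ−β) / (sin(α−δ)sin(α+β))})²].
With α = 88.0°, φ = 38.8°, δ = 18.3°, β = 18.8°: K_a = 0.2793.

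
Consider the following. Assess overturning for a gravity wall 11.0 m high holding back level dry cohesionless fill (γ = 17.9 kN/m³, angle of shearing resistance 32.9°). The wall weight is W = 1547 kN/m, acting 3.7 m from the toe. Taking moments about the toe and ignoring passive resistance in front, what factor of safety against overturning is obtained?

K_a = tan²(45° − 32.9°/2) = 0.2960.
P_a = ½K_aγH² = 0.5×0.2960×17.9×11.0² = 320.6 kN/m, acting at H/3 = 3.667 m above the base.
Overturning moment M_o = P_a × H/3 = 320.6 × 3.667 = 1175.
Resisting moment M_r = W × 3.7 = 1547 × 3.7 = 5724.
FS_overturning = M_r/M_o = 5724/1175 = 4.869.

4.87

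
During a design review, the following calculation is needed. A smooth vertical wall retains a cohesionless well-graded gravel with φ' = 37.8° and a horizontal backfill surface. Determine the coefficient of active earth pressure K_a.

0.240

K_a = (1 − sin φ)/(1 + sin φ) = (1 − sin 37.8°)/(1 + sin 37.8°) = 0.2400.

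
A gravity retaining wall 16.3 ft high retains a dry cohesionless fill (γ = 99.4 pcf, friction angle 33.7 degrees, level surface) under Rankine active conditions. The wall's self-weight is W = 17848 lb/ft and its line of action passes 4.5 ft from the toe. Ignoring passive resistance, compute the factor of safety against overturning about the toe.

3.91

K_a = tan²(45° − 33.7°/2) = 0.2863.
P_a = ½K_aγH² = 0.5×0.2863×99.4×16.3² = 3781 lb/ft, acting at H/3 = 5.433 ft above the base.
Overturning moment M_o = P_a × H/3 = 3781 × 5.433 = 20540.
Resisting moment M_r = W × 4.5 = 17848 × 4.5 = 80320.
FS_overturning = M_r/M_o = 80320/20540 = 3.910.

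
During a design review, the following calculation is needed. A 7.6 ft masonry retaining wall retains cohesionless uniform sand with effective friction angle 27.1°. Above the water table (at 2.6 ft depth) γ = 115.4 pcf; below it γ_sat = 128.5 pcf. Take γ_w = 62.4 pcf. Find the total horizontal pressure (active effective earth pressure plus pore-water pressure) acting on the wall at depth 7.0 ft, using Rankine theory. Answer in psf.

496 psf

K_a = (1 − sin φ)/(1 + sin φ) = 0.3741.
γ' = 128.5 − 62.4 = 66.10 pcf.
Effective vertical stress at 7.0 ft: σ'_v = 115.4×2.6 + 66.10×4.40 = 590.9 psf.
σ'_h = K_a σ'_v = 0.3741 × 590.9 = 221.0 psf; u = γ_w × 4.40 = 274.6 psf.
Total σ_h = 221.0 + 274.6 = 495.6 psf.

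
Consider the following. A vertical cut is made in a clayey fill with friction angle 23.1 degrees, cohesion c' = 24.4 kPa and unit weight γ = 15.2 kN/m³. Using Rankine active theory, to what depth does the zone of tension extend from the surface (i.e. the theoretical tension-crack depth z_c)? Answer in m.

K_a = tan²(45° − 23.1°/2) = 0.4364; √K_a = 0.6606.
The active pressure is zero where K_a γ z = 2c√K_a, so z_c = 2c/(γ√K_a) = 2×24.4/(15.2×0.6606) = 4.860 m.

4.86 m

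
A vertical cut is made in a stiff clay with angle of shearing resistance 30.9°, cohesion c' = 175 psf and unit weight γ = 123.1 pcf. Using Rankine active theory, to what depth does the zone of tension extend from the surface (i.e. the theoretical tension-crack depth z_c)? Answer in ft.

K_a = tan²(45° − 30.9°/2) = 0.3214; √K_a = 0.5669.
The active pressure is zero where K_a γ z = 2c√K_a, so z_c = 2c/(γ√K_a) = 2×175/(123.1×0.5669) = 5.015 ft.

5.02 ft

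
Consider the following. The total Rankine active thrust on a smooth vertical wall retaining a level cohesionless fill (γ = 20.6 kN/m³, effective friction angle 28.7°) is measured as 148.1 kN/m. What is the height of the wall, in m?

6.40 m

K_a = 0.3511. P_a = ½ K_a γ H² ⇒ H = √(2P_a/(K_a γ)).
H = √(2×148.1/(0.3511×20.6)) = 6.399 m.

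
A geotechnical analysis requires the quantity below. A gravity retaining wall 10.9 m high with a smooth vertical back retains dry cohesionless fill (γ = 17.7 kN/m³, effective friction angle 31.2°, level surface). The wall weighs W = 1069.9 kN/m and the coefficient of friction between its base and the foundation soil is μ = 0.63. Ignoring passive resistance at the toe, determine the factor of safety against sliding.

K_a = tan²(45° − 31.2°/2) = 0.3175.
P_a = ½K_aγH² = 0.5×0.3175×17.7×10.9² = 333.8 kN/m, acting at H/3 = 3.633 m above the base.
FS_sliding = μW / P_a = 0.63×1069.9 / 333.8 = 2.019.

2.02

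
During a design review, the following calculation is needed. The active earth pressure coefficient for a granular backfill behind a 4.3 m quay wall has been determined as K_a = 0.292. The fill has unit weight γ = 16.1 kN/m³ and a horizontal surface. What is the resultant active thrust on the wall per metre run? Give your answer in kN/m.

P = ½ K_a γ H² = 0.5 × 0.292 × 16.1 × 4.3² = 43.46 kN/m.

43.5 kN/m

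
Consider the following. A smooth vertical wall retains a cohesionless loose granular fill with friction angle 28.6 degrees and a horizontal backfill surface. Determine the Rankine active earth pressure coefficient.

K_a = tan²(45° − φ/2) = tan²(30.70°) = 0.3525.

0.353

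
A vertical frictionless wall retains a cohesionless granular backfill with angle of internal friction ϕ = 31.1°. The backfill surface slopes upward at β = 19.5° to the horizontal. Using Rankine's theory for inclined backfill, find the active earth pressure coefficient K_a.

0.387

K_a = cos β · (cos β − √(cos²β − cos²φ)) / (cos β + √(cos²β − cos²φ)).
cos β = 0.9426, cos φ = 0.8563, √(cos²β − cos²φ) = 0.3942.
K_a = 0.9426 × (0.9426 − 0.3942)/(0.9426 + 0.3942) = 0.3867.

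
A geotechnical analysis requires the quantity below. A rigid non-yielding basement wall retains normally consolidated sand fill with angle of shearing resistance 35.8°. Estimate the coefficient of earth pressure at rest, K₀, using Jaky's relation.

0.415

K₀ = 1 − sin φ' = 1 − sin 35.8° = 0.4150.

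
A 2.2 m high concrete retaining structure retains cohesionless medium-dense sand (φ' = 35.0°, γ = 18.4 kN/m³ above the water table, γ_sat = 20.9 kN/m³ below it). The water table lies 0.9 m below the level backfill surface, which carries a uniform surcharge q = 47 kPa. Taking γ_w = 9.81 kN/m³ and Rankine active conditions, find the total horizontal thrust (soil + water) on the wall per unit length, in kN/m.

K_a = tan²(45° − φ/2) = 0.2710.
γ' = 20.9 − 9.81 = 11.09 kN/m³. h₂ = H − d_w = 1.3 m.
σ'_h: at surface K_a·q = 12.74; at WT K_a(q+γd_w) = 17.22; at base K_a(q+γd_w+γ'h₂) = 21.13 kPa.
P₁ = ½(12.74+17.22)×0.9 = 13.48; P₂ = ½(17.22+21.13)×1.3 = 24.93; P_w = ½γ_w h₂² = 8.289.
Total = 13.48+24.93+8.289 = 46.70 kN/m.

46.7 kN/m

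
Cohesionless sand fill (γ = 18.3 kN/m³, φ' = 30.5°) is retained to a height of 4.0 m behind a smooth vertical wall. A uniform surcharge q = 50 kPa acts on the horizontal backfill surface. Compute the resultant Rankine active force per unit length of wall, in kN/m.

113 kN/m

K_a = tan²(45° − φ/2) = 0.3267.
Soil triangle: ½ K_a γ H² = 0.5×0.3267×18.3×4.0² = 47.82 kN/m.
Surcharge rectangle: K_a q H = 0.3267×50×4.0 = 65.33 kN/m.
Total = 47.82 + 65.33 = 113.2 kN/m.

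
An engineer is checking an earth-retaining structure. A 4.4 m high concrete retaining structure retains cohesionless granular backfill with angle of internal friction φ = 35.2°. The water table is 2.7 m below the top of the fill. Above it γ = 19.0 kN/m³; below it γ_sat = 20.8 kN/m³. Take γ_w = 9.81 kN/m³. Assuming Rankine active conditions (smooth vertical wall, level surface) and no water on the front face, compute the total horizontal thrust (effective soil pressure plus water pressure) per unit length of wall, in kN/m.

60.5 kN/m

K_a = tan²(45° − φ/2) = 0.2687.
γ' = 20.8 − 9.81 = 10.99 kN/m³. Depth below WT = 1.7 m.
σ'_h at WT = K_a γ d_w = 13.78 kPa; at base = 13.78 + K_a γ' × 1.7 = 18.80 kPa.
P₁ (0–2.7 m) = ½×13.78×2.7 = 18.61. P₂ (2.7–4.4 m) = ½(13.78+18.80)×1.7 = 27.70.
P_w = ½ γ_w h₂² = 0.5×9.81×1.7² = 14.18. Total = 18.61+27.70+14.18 = 60.48 kN/m.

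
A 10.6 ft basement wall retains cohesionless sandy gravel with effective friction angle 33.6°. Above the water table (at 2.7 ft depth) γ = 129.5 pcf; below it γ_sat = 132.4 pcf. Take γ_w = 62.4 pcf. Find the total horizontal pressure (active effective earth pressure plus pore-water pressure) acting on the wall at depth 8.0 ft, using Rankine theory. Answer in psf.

538 psf

K_a = (1 − sin φ)/(1 + sin φ) = 0.2875.
γ' = 132.4 − 62.4 = 70.00 pcf.
Effective vertical stress at 8.0 ft: σ'_v = 129.5×2.7 + 70.00×5.30 = 720.7 psf.
σ'_h = K_a σ'_v = 0.2875 × 720.7 = 207.2 psf; u = γ_w × 5.30 = 330.7 psf.
Total σ_h = 207.2 + 330.7 = 537.9 psf.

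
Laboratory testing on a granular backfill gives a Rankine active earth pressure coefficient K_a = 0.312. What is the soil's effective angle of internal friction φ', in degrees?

K_a = tan²(45° − φ/2) ⇒ 45° − φ/2 = arctan(√0.312) = 29.19°.
φ = 2(45° − 29.19°) = 31.63°.

31.6°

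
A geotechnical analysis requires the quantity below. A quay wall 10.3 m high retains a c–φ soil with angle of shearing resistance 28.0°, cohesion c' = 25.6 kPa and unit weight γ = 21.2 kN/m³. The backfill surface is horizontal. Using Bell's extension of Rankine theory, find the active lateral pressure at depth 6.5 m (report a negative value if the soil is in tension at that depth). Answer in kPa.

K_a = (1 − sin φ)/(1 + sin φ) = 0.3610.
σ_a = K_a γ z − 2c√K_a = 0.3610×21.2×6.5 − 2×25.6×0.6009 = 18.99 kPa.

19.0 kPa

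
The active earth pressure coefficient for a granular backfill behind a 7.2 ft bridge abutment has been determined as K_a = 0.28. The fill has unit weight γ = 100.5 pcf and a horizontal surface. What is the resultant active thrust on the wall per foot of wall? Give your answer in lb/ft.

P = ½ K_a γ H² = 0.5 × 0.28 × 100.5 × 7.2² = 729.4 lb/ft.

729 lb/ft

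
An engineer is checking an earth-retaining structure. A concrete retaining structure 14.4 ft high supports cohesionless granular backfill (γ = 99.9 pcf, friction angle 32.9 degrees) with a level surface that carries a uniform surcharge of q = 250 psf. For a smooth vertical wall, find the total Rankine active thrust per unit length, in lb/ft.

4130 lb/ft

K_a = tan²(45° − φ/2) = 0.2960.
Soil triangle: ½ K_a γ H² = 0.5×0.2960×99.9×14.4² = 3066 lb/ft.
Surcharge rectangle: K_a q H = 0.2960×250×14.4 = 1066 lb/ft.
Total = 3066 + 1066 = 4132 lb/ft.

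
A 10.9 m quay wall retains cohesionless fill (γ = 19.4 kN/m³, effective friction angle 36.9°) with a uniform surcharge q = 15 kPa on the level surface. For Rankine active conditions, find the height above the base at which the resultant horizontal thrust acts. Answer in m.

3.86 m

K_a = 0.2497.
Triangular part P₁ = ½K_aγH² = 287.7 at H/3 = 3.633 m; rectangular part P₂ = K_a q H = 40.82 at H/2 = 5.450 m.
ȳ = (P₁·3.633 + P₂·5.450)/(P₁+P₂) = 3.859 m.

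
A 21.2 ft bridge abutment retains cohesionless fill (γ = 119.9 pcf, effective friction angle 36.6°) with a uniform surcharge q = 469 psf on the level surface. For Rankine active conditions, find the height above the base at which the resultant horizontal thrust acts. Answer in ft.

K_a = 0.2530.
Triangular part P₁ = ½K_aγH² = 6816 at H/3 = 7.067 ft; rectangular part P₂ = K_a q H = 2515 at H/2 = 10.60 ft.
ȳ = (P₁·7.067 + P₂·10.60)/(P₁+P₂) = 8.019 ft.

8.02 ft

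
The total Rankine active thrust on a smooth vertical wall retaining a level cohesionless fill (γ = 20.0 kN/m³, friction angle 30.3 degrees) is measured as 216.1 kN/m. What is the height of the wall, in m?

K_a = 0.3293. P_a = ½ K_a γ H² ⇒ H = √(2P_a/(K_a γ)).
H = √(2×216.1/(0.3293×20.0)) = 8.101 m.

8.10 m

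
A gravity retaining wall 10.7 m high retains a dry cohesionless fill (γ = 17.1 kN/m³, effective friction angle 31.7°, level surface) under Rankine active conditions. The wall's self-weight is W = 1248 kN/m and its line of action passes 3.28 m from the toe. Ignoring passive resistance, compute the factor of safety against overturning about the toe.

3.77

K_a = tan²(45° − 31.7°/2) = 0.3111.
P_a = ½K_aγH² = 0.5×0.3111×17.1×10.7² = 304.5 kN/m, acting at H/3 = 3.567 m above the base.
Overturning moment M_o = P_a × H/3 = 304.5 × 3.567 = 1086.
Resisting moment M_r = W × 3.28 = 1248 × 3.28 = 4093.
FS_overturning = M_r/M_o = 4093/1086 = 3.769.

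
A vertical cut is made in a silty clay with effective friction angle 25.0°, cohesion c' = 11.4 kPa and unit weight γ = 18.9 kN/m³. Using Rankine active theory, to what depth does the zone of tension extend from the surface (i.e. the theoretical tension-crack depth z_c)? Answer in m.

K_a = tan²(45° − 25.0°/2) = 0.4059; √K_a = 0.6371.
The active pressure is zero where K_a γ z = 2c√K_a, so z_c = 2c/(γ√K_a) = 2×11.4/(18.9×0.6371) = 1.894 m.

1.89 m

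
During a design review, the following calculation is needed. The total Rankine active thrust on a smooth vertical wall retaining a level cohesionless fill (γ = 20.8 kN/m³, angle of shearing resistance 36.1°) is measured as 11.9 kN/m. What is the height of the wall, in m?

K_a = 0.2585. P_a = ½ K_a γ H² ⇒ H = √(2P_a/(K_a γ)).
H = √(2×11.9/(0.2585×20.8)) = 2.104 m.

2.10 m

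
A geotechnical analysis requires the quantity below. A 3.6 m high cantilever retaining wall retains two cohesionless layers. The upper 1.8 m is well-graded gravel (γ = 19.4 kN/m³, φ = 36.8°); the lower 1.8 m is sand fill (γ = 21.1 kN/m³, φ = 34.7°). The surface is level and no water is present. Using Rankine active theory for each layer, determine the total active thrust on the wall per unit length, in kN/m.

K_a1 = tan²(45°−36.8°/2) = 0.2508; K_a2 = tan²(45°−34.7°/2) = 0.2745.
Layer 1: σ at base = K_a1 γ₁ h₁ = 8.757 kPa; P₁ = ½×8.757×1.8 = 7.881.
Layer 2: σ_v at top = γ₁h₁ = 34.92; σ_h top = K_a2×34.92 = 9.584; σ_h base = K_a2×(34.92+21.1×1.8) = 20.01.
P₂ = ½(9.584+20.01)×1.8 = 26.63. Total P_a = 7.881+26.63 = 34.52 kN/m.

34.5 kN/m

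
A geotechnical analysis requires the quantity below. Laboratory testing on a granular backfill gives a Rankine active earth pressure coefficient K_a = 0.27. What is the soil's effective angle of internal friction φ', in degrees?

35.1°

K_a = tan²(45° − φ/2) ⇒ 45° − φ/2 = arctan(√0.27) = 27.46°.
φ = 2(45° − 27.46°) = 35.09°.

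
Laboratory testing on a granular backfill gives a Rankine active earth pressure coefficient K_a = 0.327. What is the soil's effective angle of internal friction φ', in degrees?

30.5°

K_a = tan²(45° − φ/2) ⇒ 45° − φ/2 = arctan(√0.327) = 29.76°.
φ = 2(45° − 29.76°) = 30.47°.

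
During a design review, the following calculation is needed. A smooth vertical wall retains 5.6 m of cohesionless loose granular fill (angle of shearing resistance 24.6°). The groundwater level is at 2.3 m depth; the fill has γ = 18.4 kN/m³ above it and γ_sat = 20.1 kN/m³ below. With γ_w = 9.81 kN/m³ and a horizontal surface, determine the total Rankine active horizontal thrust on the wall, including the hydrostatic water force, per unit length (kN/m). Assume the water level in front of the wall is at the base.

K_a = tan²(45° − φ/2) = 0.4121.
γ' = 20.1 − 9.81 = 10.29 kN/m³. Depth below WT = 3.3 m.
σ'_h at WT = K_a γ d_w = 17.44 kPa; at base = 17.44 + K_a γ' × 3.3 = 31.44 kPa.
P₁ (0–2.3 m) = ½×17.44×2.3 = 20.06. P₂ (2.3–5.6 m) = ½(17.44+31.44)×3.3 = 80.65.
P_w = ½ γ_w h₂² = 0.5×9.81×3.3² = 53.42. Total = 20.06+80.65+53.42 = 154.1 kN/m.

154 kN/m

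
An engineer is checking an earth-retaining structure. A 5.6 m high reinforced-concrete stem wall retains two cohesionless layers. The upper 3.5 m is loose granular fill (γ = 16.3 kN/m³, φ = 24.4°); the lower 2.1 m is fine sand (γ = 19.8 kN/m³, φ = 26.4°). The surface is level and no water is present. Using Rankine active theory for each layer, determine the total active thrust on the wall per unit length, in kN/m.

K_a1 = tan²(45°−24.4°/2) = 0.4153; K_a2 = tan²(45°−26.4°/2) = 0.3844.
Layer 1: σ at base = K_a1 γ₁ h₁ = 23.69 kPa; P₁ = ½×23.69×3.5 = 41.46.
Layer 2: σ_v at top = γ₁h₁ = 57.05; σ_h top = K_a2×57.05 = 21.93; σ_h base = K_a2×(57.05+19.8×2.1) = 37.92.
P₂ = ½(21.93+37.92)×2.1 = 62.84. Total P_a = 41.46+62.84 = 104.3 kN/m.

104 kN/m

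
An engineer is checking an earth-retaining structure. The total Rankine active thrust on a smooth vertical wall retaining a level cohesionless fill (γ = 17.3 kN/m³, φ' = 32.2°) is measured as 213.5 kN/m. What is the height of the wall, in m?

K_a = 0.3047. P_a = ½ K_a γ H² ⇒ H = √(2P_a/(K_a γ)).
H = √(2×213.5/(0.3047×17.3)) = 9.000 m.

9.00 m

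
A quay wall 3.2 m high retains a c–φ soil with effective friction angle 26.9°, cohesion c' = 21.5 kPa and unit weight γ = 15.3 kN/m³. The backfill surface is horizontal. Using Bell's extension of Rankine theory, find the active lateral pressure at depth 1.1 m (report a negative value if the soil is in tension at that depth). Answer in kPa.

K_a = (1 − sin φ)/(1 + sin φ) = 0.3770.
σ_a = K_a γ z − 2c√K_a = 0.3770×15.3×1.1 − 2×21.5×0.6140 = -20.06 kPa.

-20.1 kPa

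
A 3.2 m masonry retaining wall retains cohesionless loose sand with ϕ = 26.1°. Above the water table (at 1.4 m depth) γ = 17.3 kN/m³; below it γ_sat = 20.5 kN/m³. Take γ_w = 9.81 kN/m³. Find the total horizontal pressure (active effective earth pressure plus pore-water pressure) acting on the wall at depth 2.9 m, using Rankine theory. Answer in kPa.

K_a = (1 − sin φ)/(1 + sin φ) = 0.3889.
γ' = 20.5 − 9.81 = 10.69 kN/m³.
Effective vertical stress at 2.9 m: σ'_v = 17.3×1.4 + 10.69×1.50 = 40.25 kPa.
σ'_h = K_a σ'_v = 0.3889 × 40.25 = 15.66 kPa; u = γ_w × 1.50 = 14.71 kPa.
Total σ_h = 15.66 + 14.71 = 30.37 kPa.

30.4 kPa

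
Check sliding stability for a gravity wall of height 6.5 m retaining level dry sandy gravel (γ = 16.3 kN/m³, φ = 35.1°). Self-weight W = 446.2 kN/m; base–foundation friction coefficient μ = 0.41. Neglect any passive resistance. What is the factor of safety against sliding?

1.97

K_a = tan²(45° − 35.1°/2) = 0.2698.
P_a = ½K_aγH² = 0.5×0.2698×16.3×6.5² = 92.92 kN/m, acting at H/3 = 2.167 m above the base.
FS_sliding = μW / P_a = 0.41×446.2 / 92.92 = 1.969.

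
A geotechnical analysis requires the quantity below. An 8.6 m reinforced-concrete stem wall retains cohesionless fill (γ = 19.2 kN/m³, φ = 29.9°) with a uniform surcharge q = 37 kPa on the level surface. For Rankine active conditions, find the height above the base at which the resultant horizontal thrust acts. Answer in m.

3.31 m

K_a = 0.3347.
Triangular part P₁ = ½K_aγH² = 237.6 at H/3 = 2.867 m; rectangular part P₂ = K_a q H = 106.5 at H/2 = 4.300 m.
ȳ = (P₁·2.867 + P₂·4.300)/(P₁+P₂) = 3.310 m.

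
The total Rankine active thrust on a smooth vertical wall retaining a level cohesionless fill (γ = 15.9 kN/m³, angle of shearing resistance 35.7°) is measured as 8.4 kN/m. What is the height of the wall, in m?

K_a = 0.2630. P_a = ½ K_a γ H² ⇒ H = √(2P_a/(K_a γ)).
H = √(2×8.4/(0.2630×15.9)) = 2.004 m.

2.00 m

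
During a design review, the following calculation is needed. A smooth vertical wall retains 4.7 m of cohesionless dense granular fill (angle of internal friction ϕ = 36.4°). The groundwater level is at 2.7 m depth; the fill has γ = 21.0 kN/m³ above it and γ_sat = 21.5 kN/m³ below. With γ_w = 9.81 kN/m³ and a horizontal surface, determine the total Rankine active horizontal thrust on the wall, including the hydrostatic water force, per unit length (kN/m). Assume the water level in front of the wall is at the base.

K_a = tan²(45° − φ/2) = 0.2552.
γ' = 21.5 − 9.81 = 11.69 kN/m³. Depth below WT = 2.0 m.
σ'_h at WT = K_a γ d_w = 14.47 kPa; at base = 14.47 + K_a γ' × 2.0 = 20.43 kPa.
P₁ (0–2.7 m) = ½×14.47×2.7 = 19.53. P₂ (2.7–4.7 m) = ½(14.47+20.43)×2.0 = 34.90.
P_w = ½ γ_w h₂² = 0.5×9.81×2.0² = 19.62. Total = 19.53+34.90+19.62 = 74.05 kN/m.

74.1 kN/m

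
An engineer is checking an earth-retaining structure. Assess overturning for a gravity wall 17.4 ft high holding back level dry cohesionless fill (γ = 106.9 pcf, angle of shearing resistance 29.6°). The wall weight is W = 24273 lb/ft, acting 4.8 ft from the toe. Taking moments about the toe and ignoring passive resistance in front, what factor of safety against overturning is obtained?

K_a = tan²(45° − 29.6°/2) = 0.3387.
P_a = ½K_aγH² = 0.5×0.3387×106.9×17.4² = 5482 lb/ft, acting at H/3 = 5.800 ft above the base.
Overturning moment M_o = P_a × H/3 = 5482 × 5.800 = 31790.
Resisting moment M_r = W × 4.8 = 24273 × 4.8 = 116500.
FS_overturning = M_r/M_o = 116500/31790 = 3.665.

3.66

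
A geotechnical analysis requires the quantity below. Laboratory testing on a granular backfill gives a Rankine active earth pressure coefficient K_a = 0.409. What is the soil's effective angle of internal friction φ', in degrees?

24.8°

K_a = tan²(45° − φ/2) ⇒ 45° − φ/2 = arctan(√0.409) = 32.60°.
φ = 2(45° − 32.60°) = 24.80°.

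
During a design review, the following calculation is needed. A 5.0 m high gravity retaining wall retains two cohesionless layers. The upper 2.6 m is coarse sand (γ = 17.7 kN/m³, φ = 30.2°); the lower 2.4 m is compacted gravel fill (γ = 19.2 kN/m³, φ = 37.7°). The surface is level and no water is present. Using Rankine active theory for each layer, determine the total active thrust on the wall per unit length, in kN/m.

59.7 kN/m

K_a1 = tan²(45°−30.2°/2) = 0.3307; K_a2 = tan²(45°−37.7°/2) = 0.2411.
Layer 1: σ at base = K_a1 γ₁ h₁ = 15.22 kPa; P₁ = ½×15.22×2.6 = 19.78.
Layer 2: σ_v at top = γ₁h₁ = 46.02; σ_h top = K_a2×46.02 = 11.09; σ_h base = K_a2×(46.02+19.2×2.4) = 22.20.
P₂ = ½(11.09+22.20)×2.4 = 39.95. Total P_a = 19.78+39.95 = 59.74 kN/m.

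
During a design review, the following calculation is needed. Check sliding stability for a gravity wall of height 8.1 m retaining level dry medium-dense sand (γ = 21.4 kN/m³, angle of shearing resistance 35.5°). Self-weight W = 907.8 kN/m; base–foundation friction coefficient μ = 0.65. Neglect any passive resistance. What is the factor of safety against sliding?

K_a = tan²(45° − 35.5°/2) = 0.2653.
P_a = ½K_aγH² = 0.5×0.2653×21.4×8.1² = 186.2 kN/m, acting at H/3 = 2.700 m above the base.
FS_sliding = μW / P_a = 0.65×907.8 / 186.2 = 3.169.

3.17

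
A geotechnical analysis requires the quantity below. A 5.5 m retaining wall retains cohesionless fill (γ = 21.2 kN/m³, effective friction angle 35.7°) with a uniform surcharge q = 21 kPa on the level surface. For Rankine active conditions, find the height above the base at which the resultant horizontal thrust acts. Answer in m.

2.08 m

K_a = 0.2630.
Triangular part P₁ = ½K_aγH² = 84.33 at H/3 = 1.833 m; rectangular part P₂ = K_a q H = 30.38 at H/2 = 2.750 m.
ȳ = (P₁·1.833 + P₂·2.750)/(P₁+P₂) = 2.076 m.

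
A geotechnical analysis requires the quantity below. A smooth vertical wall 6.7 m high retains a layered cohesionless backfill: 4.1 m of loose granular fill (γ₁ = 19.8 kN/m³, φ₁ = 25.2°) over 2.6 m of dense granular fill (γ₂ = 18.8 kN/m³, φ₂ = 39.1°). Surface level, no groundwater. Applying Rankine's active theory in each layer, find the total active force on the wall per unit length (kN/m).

K_a1 = tan²(45°−25.2°/2) = 0.4027; K_a2 = tan²(45°−39.1°/2) = 0.2265.
Layer 1: σ at base = K_a1 γ₁ h₁ = 32.69 kPa; P₁ = ½×32.69×4.1 = 67.02.
Layer 2: σ_v at top = γ₁h₁ = 81.18; σ_h top = K_a2×81.18 = 18.39; σ_h base = K_a2×(81.18+18.8×2.6) = 29.46.
P₂ = ½(18.39+29.46)×2.6 = 62.20. Total P_a = 67.02+62.20 = 129.2 kN/m.

129 kN/m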